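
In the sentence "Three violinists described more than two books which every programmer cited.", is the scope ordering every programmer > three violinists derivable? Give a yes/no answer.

No

Structurally, *every programmer* is inside the relative clause *which every programmer cited* modifying *more than two books*.
Relative clauses block scope extraction: QR cannot target a position outside the modified NP.
The inverse ordering *every programmer* > *three violinists* is therefore underivable.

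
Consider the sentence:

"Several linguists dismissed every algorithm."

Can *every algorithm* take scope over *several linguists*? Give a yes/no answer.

*every algorithm* and *several linguists* are in the same minimal clause.
With no island boundary between them, the object can take inverse scope over the subject via ordinary QR within the clause.

Yes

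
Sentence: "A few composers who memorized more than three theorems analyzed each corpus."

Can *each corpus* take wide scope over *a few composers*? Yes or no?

Yes

*each corpus* is a matrix argument; only *a few composers* is modified by the relative clause *who memorized more than three theorems*, so the RC island is irrelevant to the target quantifier.
Ordinary QR to a clause-peripheral position gives the wide-scope LF for the lower DP.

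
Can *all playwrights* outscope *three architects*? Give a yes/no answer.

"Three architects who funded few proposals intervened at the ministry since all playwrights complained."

No

*all playwrights* sits inside the adjunct clause *since all playwrights complained*.
Since the clause is an adjunct (not a complement), the Adjunct Condition blocks QR across its edge.
So *all playwrights* cannot raise to a position above *three architects*.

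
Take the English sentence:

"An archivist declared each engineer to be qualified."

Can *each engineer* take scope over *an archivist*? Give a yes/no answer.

Yes

The ECM infinitive is scope-transparent — *each engineer* is free to raise above *an archivist*.
With no island boundary between them, the object can take inverse scope over the subject via ordinary QR within the clause.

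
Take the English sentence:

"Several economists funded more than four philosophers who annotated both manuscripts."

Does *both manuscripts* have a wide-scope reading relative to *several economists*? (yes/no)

The target quantifier *both manuscripts* is part of the relative clause *who annotated both manuscripts* modifying *more than four philosophers*.
The relative clause forms an island for QR, so the quantifier is confined to the head noun's restrictor.
*both manuscripts* > *several economists* would require crossing that boundary, which is illicit.

No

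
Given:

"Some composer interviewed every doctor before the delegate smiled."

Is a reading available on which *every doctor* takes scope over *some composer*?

Yes

The adjunct island is irrelevant here — *every doctor* and *some composer* are both in the matrix clause.
QR within a single clause is free, so the lower quantifier may take scope over the higher one.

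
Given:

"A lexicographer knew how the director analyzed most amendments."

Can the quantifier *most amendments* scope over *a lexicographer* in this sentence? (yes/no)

The target quantifier *most amendments* is part of the embedded question *how the director analyzed most amendments*.
Embedded wh-clauses are opaque for QR, so the quantifier stays inside the question.
*most amendments* is confined to the island and cannot take scope over *a lexicographer*.
(Only the surface reading survives: one fixed lexicographer with respect to all the relevant amendments.)

No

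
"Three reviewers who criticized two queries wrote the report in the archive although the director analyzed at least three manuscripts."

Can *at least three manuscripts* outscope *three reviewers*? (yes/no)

No

The target quantifier *at least three manuscripts* is part of the adjunct clause *although the director analyzed at least three manuscripts*.
The adjunct-island constraint bars QR out of an adverbial clause.
The inverse ordering *at least three manuscripts* > *three reviewers* is therefore underivable.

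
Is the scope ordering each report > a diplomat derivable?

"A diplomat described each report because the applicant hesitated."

Yes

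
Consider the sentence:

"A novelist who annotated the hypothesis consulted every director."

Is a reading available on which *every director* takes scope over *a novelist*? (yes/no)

*every director* is a matrix argument; only *a novelist* is modified by the relative clause *who annotated the hypothesis*, so the RC island is irrelevant to the target quantifier.
Ordinary QR to a clause-peripheral position gives the wide-scope LF for the lower DP.
So *every director* > *a novelist* is among the available readings.

Yes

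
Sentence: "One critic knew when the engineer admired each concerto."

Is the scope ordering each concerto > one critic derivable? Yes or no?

The target quantifier *each concerto* is part of the embedded question *when the engineer admired each concerto*.
Embedded questions are wh-islands: a quantifier inside an indirect question cannot QR into the matrix clause.
So the wide-scope reading for *each concerto* is blocked.

No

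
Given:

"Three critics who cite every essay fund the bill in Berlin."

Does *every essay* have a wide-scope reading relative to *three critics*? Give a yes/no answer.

Structurally, *every essay* is inside the relative clause *who cite every essay*.
The relative clause forms an island for QR, so the quantifier is confined to the head noun's restrictor.
So *every essay* cannot raise to a position above *three critics*.

No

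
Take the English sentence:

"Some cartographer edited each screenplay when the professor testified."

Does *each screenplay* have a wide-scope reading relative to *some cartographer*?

The adjunct island is irrelevant here — *each screenplay* and *some cartographer* are both in the matrix clause.
QR within a single clause is free, so the lower quantifier may take scope over the higher one.

Yes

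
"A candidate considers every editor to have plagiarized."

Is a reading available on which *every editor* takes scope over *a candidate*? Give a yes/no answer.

This is an ECM construction: *every editor* is the infinitival subject, Case-marked by the matrix verb, and the infinitive is transparent for QR.
Clause-internal QR can adjoin the lower DP above the subject, yielding the inverse reading.

Yes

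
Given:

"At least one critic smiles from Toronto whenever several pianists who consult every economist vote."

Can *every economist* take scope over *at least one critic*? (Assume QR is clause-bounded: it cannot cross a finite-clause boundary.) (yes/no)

No

*every economist* occurs within the relative clause *who consult every economist*, which is itself inside the adjunct *whenever several pianists who consult every economist vote*.
Even if one barrier were somehow void, the other would still block QR.
The inverse ordering *every economist* > *at least one critic* is therefore underivable.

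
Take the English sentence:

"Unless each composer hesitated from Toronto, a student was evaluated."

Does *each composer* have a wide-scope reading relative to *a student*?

*each composer* is embedded in the adjunct clause *unless each composer hesitated from Toronto*.
Adjunct clauses are scope islands: a quantifier inside an adjunct cannot raise into the matrix clause.
*each composer* > *a student* would require crossing that boundary, which is illicit.

No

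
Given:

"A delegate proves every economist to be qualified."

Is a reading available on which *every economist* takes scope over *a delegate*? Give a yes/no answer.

Yes

*every economist* is an ECM subject; ECM complements are not islands, and the embedded quantifier may take matrix scope.
With no island boundary between them, the object can take inverse scope over the subject via ordinary QR within the clause.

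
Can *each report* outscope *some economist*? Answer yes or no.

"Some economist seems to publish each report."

Infinitival complements of raising predicates do not block QR; *each report* and *some economist* are effectively clausemates.
Nothing blocks QR of the lower DP to a position above the higher one, so inverse scope is available.

Yes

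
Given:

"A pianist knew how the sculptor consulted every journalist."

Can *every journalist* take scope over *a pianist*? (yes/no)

*every journalist* is embedded in the embedded question *how the sculptor consulted every journalist*.
The wh-island constraint blocks QR out of an embedded interrogative.
So the wide-scope reading for *every journalist* is blocked.
(Only the surface reading survives: one fixed pianist with respect to all the relevant journalists.)

No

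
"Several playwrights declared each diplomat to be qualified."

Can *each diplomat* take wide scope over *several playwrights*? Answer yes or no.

Yes

*each diplomat* is the subject of an ECM infinitive — the infinitival complement of an ECM verb is not a scope island, so *each diplomat* can raise into the matrix clause.
Nothing blocks QR of the lower DP to a position above the higher one, so inverse scope is available.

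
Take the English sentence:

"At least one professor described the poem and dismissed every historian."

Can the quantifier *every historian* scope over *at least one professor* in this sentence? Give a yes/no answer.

Structurally, *every historian* is inside one conjunct of the coordinate structure (*dismissed every historian*).
The Coordinate Structure Constraint blocks movement (including QR) out of a single conjunct.
*every historian* > *at least one professor* would require crossing that boundary, which is illicit.

No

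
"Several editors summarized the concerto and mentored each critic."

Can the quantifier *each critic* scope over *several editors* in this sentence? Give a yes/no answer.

No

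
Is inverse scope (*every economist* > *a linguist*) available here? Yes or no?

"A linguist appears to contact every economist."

Infinitival complements of raising predicates do not block QR; *every economist* and *a linguist* are effectively clausemates.
Ordinary QR to a clause-peripheral position gives the wide-scope LF for the lower DP.
So *every economist* > *a linguist* is among the available readings.

Yes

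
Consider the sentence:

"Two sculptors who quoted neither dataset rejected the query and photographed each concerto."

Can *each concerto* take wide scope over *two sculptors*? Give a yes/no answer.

The target quantifier *each concerto* is part of one conjunct of the coordinate structure (*photographed each concerto*).
The Coordinate Structure Constraint blocks movement (including QR) out of a single conjunct.
The inverse ordering *each concerto* > *two sculptors* is therefore underivable.

No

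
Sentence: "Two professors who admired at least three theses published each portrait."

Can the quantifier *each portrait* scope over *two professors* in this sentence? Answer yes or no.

Yes

The relative clause *who admired at least three theses* modifies *two professors*, but *each portrait* is not inside that relative clause — it is an argument of the matrix verb.
Clause-internal QR can adjoin the lower DP above the subject, yielding the inverse reading.
The sentence is scopally ambiguous between *two professors* > *each portrait* and *each portrait* > *two professors*.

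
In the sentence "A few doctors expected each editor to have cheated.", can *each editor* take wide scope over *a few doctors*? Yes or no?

Yes

*each editor* is an ECM subject; ECM complements are not islands, and the embedded quantifier may take matrix scope.
Nothing blocks QR of the lower DP to a position above the higher one, so inverse scope is available.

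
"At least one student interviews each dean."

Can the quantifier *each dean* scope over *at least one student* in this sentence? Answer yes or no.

Yes

*each dean* and *at least one student* are in the same minimal clause.
Clause-internal QR can adjoin the lower DP above the subject, yielding the inverse reading.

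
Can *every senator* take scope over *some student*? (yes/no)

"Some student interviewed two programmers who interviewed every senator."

No

*every senator* is embedded in the relative clause *who interviewed every senator* modifying *two programmers*.
QR out of a relative clause is ruled out by the relative-clause island constraint.
Hence only narrow scope for *every senator* (under *some student*) survives.
(Only the surface reading survives: one fixed student with respect to all the relevant senators.)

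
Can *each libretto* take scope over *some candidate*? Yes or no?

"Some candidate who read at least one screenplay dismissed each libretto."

Yes

*each libretto* sits in the matrix clause, not in the relative clause on *some candidate*.
Since no island is crossed, the inverse ordering is licensed alongside surface scope.
The sentence is scopally ambiguous between *some candidate* > *each libretto* and *each libretto* > *some candidate*.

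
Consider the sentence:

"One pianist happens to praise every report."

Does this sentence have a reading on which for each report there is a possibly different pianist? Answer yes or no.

Yes

The paraphrase describes the scope ordering *every report* > *one pianist*.
Infinitival complements of raising predicates do not block QR; *every report* and *one pianist* are effectively clausemates.
Ordinary QR to a clause-peripheral position gives the wide-scope LF for the lower DP.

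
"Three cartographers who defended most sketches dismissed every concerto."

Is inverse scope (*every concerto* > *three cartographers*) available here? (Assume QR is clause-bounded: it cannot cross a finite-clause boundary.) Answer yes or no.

Yes

The RC *who defended most sketches* is an island, but *every concerto* is not inside it — it is the matrix object, a clausemate of *three cartographers*.
Ordinary QR to a clause-peripheral position gives the wide-scope LF for the lower DP.
The sentence is scopally ambiguous between *three cartographers* > *every concerto* and *every concerto* > *three cartographers*.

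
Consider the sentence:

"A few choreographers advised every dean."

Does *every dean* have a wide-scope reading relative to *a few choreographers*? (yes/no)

Both DPs are arguments of the same predicate; there is no clause or island boundary between them.
With no island boundary between them, the object can take inverse scope over the subject via ordinary QR within the clause.
So *every dean* > *a few choreographers* is among the available readings.

Yes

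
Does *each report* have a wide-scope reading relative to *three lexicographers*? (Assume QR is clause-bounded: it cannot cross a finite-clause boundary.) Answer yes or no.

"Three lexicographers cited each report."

Yes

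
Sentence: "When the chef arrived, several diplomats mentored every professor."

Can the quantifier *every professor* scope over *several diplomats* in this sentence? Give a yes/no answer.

*every professor* is a matrix argument; the adjunct is an island but the target quantifier is outside it.
Since no island is crossed, the inverse ordering is licensed alongside surface scope.

Yes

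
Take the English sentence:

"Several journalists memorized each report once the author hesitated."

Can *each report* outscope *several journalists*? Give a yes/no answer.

Neither queried DP is inside the adjunct, so the adjunct-island constraint does not apply.
Nothing blocks QR of the lower DP to a position above the higher one, so inverse scope is available.
So *each report* > *several journalists* is among the available readings.

Yes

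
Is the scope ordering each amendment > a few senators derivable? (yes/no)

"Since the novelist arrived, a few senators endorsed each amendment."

Yes

The adjunct island is irrelevant here — *each amendment* and *a few senators* are both in the matrix clause.
QR within a single clause is free, so the lower quantifier may take scope over the higher one.
Both orderings are possible: *a few senators* > *each amendment* and *each amendment* > *a few senators*.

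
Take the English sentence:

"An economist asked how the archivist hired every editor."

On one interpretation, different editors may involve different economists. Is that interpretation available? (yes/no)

This is the *every editor* > *an economist* reading.
*every editor* occurs within the embedded question *how the archivist hired every editor*.
Embedded wh-clauses are opaque for QR, so the quantifier stays inside the question.
So the wide-scope reading for *every editor* is blocked.

No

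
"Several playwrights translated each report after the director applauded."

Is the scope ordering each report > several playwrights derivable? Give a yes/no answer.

Yes

The adjunct island is irrelevant here — *each report* and *several playwrights* are both in the matrix clause.
Ordinary QR to a clause-peripheral position gives the wide-scope LF for the lower DP.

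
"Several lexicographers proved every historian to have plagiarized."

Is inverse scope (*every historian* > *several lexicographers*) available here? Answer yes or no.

*every historian* is an ECM subject; ECM complements are not islands, and the embedded quantifier may take matrix scope.
Clause-internal QR can adjoin the lower DP above the subject, yielding the inverse reading.
So *every historian* > *several lexicographers* is among the available readings.

Yes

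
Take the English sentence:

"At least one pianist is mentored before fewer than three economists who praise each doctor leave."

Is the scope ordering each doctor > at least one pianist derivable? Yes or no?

No

The DP *each doctor* is contained in the relative clause *who praise each doctor*, which is itself inside the adjunct *before fewer than three economists who praise each doctor leave*.
The quantifier would have to escape first the RC and then the adjunct — two independent island violations.
*each doctor* > *at least one pianist* would require crossing that boundary, which is illicit.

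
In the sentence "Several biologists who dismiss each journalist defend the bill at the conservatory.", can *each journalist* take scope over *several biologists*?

The target quantifier *each journalist* is part of the relative clause *who dismiss each journalist*.
QR out of a relative clause is ruled out by the relative-clause island constraint.
Hence only narrow scope for *each journalist* (under *several biologists*) survives.

No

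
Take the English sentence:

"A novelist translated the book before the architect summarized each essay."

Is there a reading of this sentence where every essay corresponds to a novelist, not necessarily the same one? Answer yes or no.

The paraphrase describes the scope ordering *each essay* > *a novelist*.
Structurally, *each essay* is inside the adjunct clause *before the architect summarized each essay*.
Scope out of an adjunct clause is unavailable: QR respects the adjunct-island constraint.
So the wide-scope reading for *each essay* is blocked.

No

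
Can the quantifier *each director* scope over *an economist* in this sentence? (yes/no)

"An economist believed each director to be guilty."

ECM infinitives lack a CP barrier, so *each director* can QR over the matrix subject *an economist*.
QR within a single clause is free, so the lower quantifier may take scope over the higher one.

Yes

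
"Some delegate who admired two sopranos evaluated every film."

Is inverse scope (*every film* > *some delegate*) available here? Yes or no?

Although the sentence contains a relative clause (*who admired two sopranos*), *every film* is outside it, in the matrix VP.
Nothing blocks QR of the lower DP to a position above the higher one, so inverse scope is available.

Yes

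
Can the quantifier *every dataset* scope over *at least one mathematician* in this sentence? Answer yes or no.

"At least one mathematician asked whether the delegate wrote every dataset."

*every dataset* occurs within the embedded question *whether the delegate wrote every dataset*.
An indirect question is a wh-island; the filled [Spec,CP] blocks QR across the CP edge.
The inverse ordering *every dataset* > *at least one mathematician* is therefore underivable.
(Only the surface reading survives: one fixed mathematician with respect to all the relevant datasets.)

No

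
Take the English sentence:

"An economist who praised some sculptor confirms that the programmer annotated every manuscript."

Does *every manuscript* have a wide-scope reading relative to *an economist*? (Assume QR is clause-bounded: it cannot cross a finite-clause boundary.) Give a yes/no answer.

*every manuscript* sits inside the finite complement clause *that the programmer annotated every manuscript*.
Finite CP is the ceiling for QR here, by assumption.
So *every manuscript* cannot raise high enough to outscope *an economist*; only the surface ordering *an economist* > *every manuscript* is available.

No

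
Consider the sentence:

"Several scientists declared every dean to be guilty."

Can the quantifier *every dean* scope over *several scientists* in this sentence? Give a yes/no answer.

Yes

*every dean* is an ECM subject; ECM complements are not islands, and the embedded quantifier may take matrix scope.
Clause-internal QR can adjoin the lower DP above the subject, yielding the inverse reading.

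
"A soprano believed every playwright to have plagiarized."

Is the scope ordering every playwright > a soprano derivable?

Yes

The ECM infinitive is scope-transparent — *every playwright* is free to raise above *a soprano*.
Since no island is crossed, the inverse ordering is licensed alongside surface scope.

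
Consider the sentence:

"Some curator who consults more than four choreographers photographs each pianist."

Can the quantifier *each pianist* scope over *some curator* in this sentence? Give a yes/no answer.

Yes

*each pianist* is a matrix argument; only *some curator* is modified by the relative clause *who consults more than four choreographers*, so the RC island is irrelevant to the target quantifier.
Since no island is crossed, the inverse ordering is licensed alongside surface scope.
Both orderings are possible: *some curator* > *each pianist* and *each pianist* > *some curator*.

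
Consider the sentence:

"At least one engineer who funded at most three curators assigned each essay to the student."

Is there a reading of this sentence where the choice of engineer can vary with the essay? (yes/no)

Yes

The described interpretation is the *each essay* > *at least one engineer* scoping.
The relative clause *who funded at most three curators* modifies *at least one engineer*, but *each essay* is not inside that relative clause — it is an argument of the matrix verb.
Nothing blocks QR of the lower DP to a position above the higher one, so inverse scope is available.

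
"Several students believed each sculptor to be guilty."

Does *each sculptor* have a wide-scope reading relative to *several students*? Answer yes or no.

*each sculptor* is the subject of an ECM infinitive — the infinitival complement of an ECM verb is not a scope island, so *each sculptor* can raise into the matrix clause.
Ordinary QR to a clause-peripheral position gives the wide-scope LF for the lower DP.

Yes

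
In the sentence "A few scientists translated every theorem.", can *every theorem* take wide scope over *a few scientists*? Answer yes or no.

Yes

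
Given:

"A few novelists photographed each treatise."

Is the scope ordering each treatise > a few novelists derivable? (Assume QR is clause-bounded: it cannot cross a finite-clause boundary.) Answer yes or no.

Yes

Both DPs are arguments of the same predicate; there is no clause or island boundary between them.
Ordinary QR to a clause-peripheral position gives the wide-scope LF for the lower DP.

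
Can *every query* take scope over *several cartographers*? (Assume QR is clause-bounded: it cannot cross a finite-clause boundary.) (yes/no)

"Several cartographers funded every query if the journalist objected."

The adjunct island is irrelevant here — *every query* and *several cartographers* are both in the matrix clause.
Since no island is crossed, the inverse ordering is licensed alongside surface scope.

Yes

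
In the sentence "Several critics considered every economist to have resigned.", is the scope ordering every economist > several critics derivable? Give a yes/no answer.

Yes

This is an ECM construction: *every economist* is the infinitival subject, Case-marked by the matrix verb, and the infinitive is transparent for QR.
Clause-internal QR can adjoin the lower DP above the subject, yielding the inverse reading.
Both orderings are possible: *several critics* > *every economist* and *every economist* > *several critics*.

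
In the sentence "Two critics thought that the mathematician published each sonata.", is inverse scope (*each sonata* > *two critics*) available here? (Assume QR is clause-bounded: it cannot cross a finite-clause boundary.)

No

Structurally, *each sonata* is inside the finite complement clause *that the mathematician published each sonata*.
QR is clause-bounded, so the finite complement is a scope island for the embedded quantifier.
So *each sonata* cannot raise to a position above *two critics*.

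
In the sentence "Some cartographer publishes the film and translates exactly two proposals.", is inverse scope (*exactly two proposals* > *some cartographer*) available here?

No

Structurally, *exactly two proposals* is inside one conjunct of the coordinate structure (*translates exactly two proposals*).
Coordinate structures are islands for non-across-the-board movement, QR included.
There is no licit LF on which *exactly two proposals* c-commands *some cartographer*.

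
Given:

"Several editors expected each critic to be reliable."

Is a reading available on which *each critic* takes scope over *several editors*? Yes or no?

Yes

The ECM infinitive is scope-transparent — *each critic* is free to raise above *several editors*.
Ordinary QR to a clause-peripheral position gives the wide-scope LF for the lower DP.
The sentence is scopally ambiguous between *several editors* > *each critic* and *each critic* > *several editors*.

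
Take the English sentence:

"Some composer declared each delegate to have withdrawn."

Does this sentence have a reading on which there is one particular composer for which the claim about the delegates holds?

That reading corresponds to *some composer* > *each delegate*.
That is the surface-scope ordering, which is always one of the available readings — island constraints only ever restrict inverse scope.

Yes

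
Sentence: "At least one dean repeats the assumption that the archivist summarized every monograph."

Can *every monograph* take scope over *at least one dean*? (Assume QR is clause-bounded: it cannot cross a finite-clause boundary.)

No

*every monograph* sits inside the complex NP *the assumption that the archivist summarized every monograph*.
Since the clause is the complement of a nominal head, the CNPC blocks scope extraction.
So the wide-scope reading for *every monograph* is blocked.
(Only the surface reading survives: one fixed dean with respect to all the relevant monographs.)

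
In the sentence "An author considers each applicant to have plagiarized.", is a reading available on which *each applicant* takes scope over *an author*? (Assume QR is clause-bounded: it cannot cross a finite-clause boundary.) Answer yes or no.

Yes

*each applicant* is an ECM subject; ECM complements are not islands, and the embedded quantifier may take matrix scope.
Ordinary QR to a clause-peripheral position gives the wide-scope LF for the lower DP.
The sentence is scopally ambiguous between *an author* > *each applicant* and *each applicant* > *an author*.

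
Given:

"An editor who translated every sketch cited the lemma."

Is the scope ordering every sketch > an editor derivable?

Structurally, *every sketch* is inside the relative clause *who translated every sketch*.
Relative clauses are scope islands: a quantifier cannot QR out of a relative clause to take scope in the matrix clause.
The inverse ordering *every sketch* > *an editor* is therefore underivable.

No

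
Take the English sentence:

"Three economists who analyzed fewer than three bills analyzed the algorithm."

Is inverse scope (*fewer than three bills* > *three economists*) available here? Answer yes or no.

*fewer than three bills* occurs within the relative clause *who analyzed fewer than three bills*.
Relative clauses are scope islands: a quantifier cannot QR out of a relative clause to take scope in the matrix clause.
There is no licit LF on which *fewer than three bills* c-commands *three economists*.

No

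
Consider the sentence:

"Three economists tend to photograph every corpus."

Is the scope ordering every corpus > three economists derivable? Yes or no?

Yes

*every corpus* is inside a raising infinitive, which is transparent to QR (no CP barrier), so it behaves as a matrix argument.
Clause-internal QR can adjoin the lower DP above the subject, yielding the inverse reading.
Both orderings are possible: *three economists* > *every corpus* and *every corpus* > *three economists*.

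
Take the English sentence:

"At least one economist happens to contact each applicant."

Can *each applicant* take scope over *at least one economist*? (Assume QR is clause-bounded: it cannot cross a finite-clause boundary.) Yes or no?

Yes

*each applicant* is inside a raising infinitive, which is transparent to QR (no CP barrier), so it behaves as a matrix argument.
Nothing blocks QR of the lower DP to a position above the higher one, so inverse scope is available.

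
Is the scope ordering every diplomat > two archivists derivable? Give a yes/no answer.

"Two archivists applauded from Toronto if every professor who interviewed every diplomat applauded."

No

*every diplomat* is embedded in the relative clause *who interviewed every diplomat*, which is itself inside the adjunct *if every professor who interviewed every diplomat applauded*.
Both the relative clause and the enclosing adjunct are scope islands; QR cannot cross either.
Hence only narrow scope for *every diplomat* (under *two archivists*) survives.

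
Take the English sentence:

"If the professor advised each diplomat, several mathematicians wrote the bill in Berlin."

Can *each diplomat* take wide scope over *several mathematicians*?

No

The target quantifier *each diplomat* is part of the adjunct clause *if the professor advised each diplomat*.
Adjunct clauses are scope islands: a quantifier inside an adjunct cannot raise into the matrix clause.
*each diplomat* is confined to the island and cannot take scope over *several mathematicians*.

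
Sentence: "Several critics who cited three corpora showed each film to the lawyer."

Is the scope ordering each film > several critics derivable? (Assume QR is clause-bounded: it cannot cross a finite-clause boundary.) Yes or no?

Yes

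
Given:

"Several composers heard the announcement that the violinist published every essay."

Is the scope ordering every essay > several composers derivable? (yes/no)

No

*every essay* occurs within the complex NP *the announcement that the violinist published every essay*.
Since the clause is the complement of a nominal head, the CNPC blocks scope extraction.
The inverse ordering *every essay* > *several composers* is therefore underivable.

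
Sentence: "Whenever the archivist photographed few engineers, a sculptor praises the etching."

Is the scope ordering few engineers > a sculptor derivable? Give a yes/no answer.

Structurally, *few engineers* is inside the adjunct clause *whenever the archivist photographed few engineers*.
The adjunct-island constraint bars QR out of an adverbial clause.
The ordering *few engineers* > *a sculptor* is therefore underivable.

No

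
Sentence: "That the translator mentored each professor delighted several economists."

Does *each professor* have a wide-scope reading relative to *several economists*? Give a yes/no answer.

The DP *each professor* is contained in the sentential subject *that the translator mentored each professor*.
Subjects — clausal subjects included — are islands for extraction, and QR is no exception.
*each professor* > *several economists* would require crossing that boundary, which is illicit.

No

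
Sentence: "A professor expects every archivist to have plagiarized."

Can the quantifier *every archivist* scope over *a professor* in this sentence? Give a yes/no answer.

Yes

This is an ECM construction: *every archivist* is the infinitival subject, Case-marked by the matrix verb, and the infinitive is transparent for QR.
Ordinary QR to a clause-peripheral position gives the wide-scope LF for the lower DP.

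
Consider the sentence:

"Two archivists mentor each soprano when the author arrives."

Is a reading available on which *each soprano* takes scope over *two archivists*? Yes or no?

*each soprano* is a matrix argument; the adjunct is an island but the target quantifier is outside it.
Since no island is crossed, the inverse ordering is licensed alongside surface scope.
Both orderings are possible: *two archivists* > *each soprano* and *each soprano* > *two archivists*.

Yes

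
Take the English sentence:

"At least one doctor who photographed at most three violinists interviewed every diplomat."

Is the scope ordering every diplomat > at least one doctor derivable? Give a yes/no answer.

Yes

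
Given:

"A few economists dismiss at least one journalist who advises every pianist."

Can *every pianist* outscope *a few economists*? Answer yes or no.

No

*every pianist* sits inside the relative clause *who advises every pianist* modifying *at least one journalist*.
A relative clause is a scope island — quantifier raising cannot cross its boundary.
The inverse ordering *every pianist* > *a few economists* is therefore underivable.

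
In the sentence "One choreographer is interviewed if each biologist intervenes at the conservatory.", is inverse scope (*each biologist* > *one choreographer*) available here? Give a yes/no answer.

No

*each biologist* sits inside the adjunct clause *if each biologist intervenes at the conservatory*.
Adverbial clauses are not L-marked, so they are barriers for QR — the quantifier cannot escape the adjunct.
So the wide-scope reading for *each biologist* is blocked.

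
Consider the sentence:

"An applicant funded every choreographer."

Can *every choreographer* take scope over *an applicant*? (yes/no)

*every choreographer* and *an applicant* are in the same minimal clause.
Ordinary QR to a clause-peripheral position gives the wide-scope LF for the lower DP.

Yes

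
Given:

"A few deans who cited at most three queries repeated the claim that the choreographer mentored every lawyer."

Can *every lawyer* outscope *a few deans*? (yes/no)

Structurally, *every lawyer* is inside the complex NP *the claim that the choreographer mentored every lawyer*.
The complex NP is opaque for QR — the quantifier is frozen inside the noun's complement.
There is no licit LF on which *every lawyer* c-commands *a few deans*.

No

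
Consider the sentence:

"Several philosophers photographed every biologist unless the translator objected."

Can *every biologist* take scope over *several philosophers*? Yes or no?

Yes

Neither queried DP is inside the adjunct, so the adjunct-island constraint does not apply.
No island intervenes, so both surface and inverse scope are derivable.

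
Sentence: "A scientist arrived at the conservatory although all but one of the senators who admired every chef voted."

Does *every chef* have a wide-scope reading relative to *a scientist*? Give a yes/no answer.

No

The target quantifier *every chef* is part of the relative clause *who admired every chef*, which is itself inside the adjunct *although all but one of the senators who admired every chef voted*.
The quantifier would have to escape first the RC and then the adjunct — two independent island violations.
Hence only narrow scope for *every chef* (under *a scientist*) survives.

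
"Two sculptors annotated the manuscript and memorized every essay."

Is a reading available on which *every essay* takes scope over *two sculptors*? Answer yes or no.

No

Structurally, *every essay* is inside one conjunct of the coordinate structure (*memorized every essay*).
A quantifier cannot raise out of one conjunct of a coordination across the whole coordinate structure — the CSC applies to QR.
So *every essay* cannot raise to a position above *two sculptors*.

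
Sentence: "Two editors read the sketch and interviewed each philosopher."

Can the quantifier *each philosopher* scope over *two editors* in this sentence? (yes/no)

The DP *each philosopher* is contained in one conjunct of the coordinate structure (*interviewed each philosopher*).
QR out of a conjunct would have to apply non-ATB, which the CSC forbids.
There is no licit LF on which *each philosopher* c-commands *two editors*.

No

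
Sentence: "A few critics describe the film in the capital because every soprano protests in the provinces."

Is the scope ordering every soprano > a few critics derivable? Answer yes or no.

No

*every soprano* is embedded in the adjunct clause *because every soprano protests in the provinces*.
Scope out of an adjunct clause is unavailable: QR respects the adjunct-island constraint.
So the wide-scope reading for *every soprano* is blocked.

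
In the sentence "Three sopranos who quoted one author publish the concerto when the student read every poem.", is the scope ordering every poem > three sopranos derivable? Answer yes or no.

Structurally, *every poem* is inside the adjunct clause *when the student read every poem*.
Adverbial clauses are not L-marked, so they are barriers for QR — the quantifier cannot escape the adjunct.
So the wide-scope reading for *every poem* is blocked.

No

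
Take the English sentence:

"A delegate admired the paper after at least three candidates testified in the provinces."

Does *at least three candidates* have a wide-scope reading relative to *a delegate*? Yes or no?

The target quantifier *at least three candidates* is part of the adjunct clause *after at least three candidates testified in the provinces*.
Since the clause is an adjunct (not a complement), the Adjunct Condition blocks QR across its edge.
So *at least three candidates* cannot raise high enough to outscope *a delegate*; only the surface ordering *a delegate* > *at least three candidates* is available.

No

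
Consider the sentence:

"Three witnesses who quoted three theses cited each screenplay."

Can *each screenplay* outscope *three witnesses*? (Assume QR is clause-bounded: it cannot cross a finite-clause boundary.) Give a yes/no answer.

*each screenplay* is a matrix argument; only *three witnesses* is modified by the relative clause *who quoted three theses*, so the RC island is irrelevant to the target quantifier.
No island intervenes, so both surface and inverse scope are derivable.

Yes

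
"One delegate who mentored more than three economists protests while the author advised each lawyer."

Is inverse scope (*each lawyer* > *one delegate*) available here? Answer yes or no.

No

*each lawyer* is embedded in the adjunct clause *while the author advised each lawyer*.
Adjunct clauses are scope islands: a quantifier inside an adjunct cannot raise into the matrix clause.
So *each lawyer* cannot raise high enough to outscope *one delegate*; only the surface ordering *one delegate* > *each lawyer* is available.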